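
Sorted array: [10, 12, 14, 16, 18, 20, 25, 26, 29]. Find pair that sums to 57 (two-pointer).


Two pointers: lo=0, hi=8
No pair sums to 57


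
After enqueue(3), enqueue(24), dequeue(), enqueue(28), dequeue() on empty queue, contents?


enqueue(3) -> [3]
enqueue(24) -> [3, 24]
dequeue() returns 3 -> [24]
enqueue(28) -> [24, 28]
dequeue() returns 24 -> [28]
Final queue (front to back): [28]


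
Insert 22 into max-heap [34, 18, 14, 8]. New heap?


Append 22: [34, 18, 14, 8, 22]
Bubble up: swap idx 4(22) with idx 1(18)
Result: [34, 22, 14, 8, 18]


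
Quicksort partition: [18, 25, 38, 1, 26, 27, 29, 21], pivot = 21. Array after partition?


Elements <= 21 go left of pivot.
Result: [18, 1, 21, 25, 26, 27, 29, 38], pivot at index 2


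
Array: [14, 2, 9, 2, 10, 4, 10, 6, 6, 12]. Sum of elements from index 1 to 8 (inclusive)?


Prefix sums: [0, 14, 16, 25, 27, 37, 41, 51, 57, 63, 75]
Sum[1..8] = prefix[9] - prefix[1] = 63 - 14 = 49


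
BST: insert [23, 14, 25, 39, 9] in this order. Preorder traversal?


Root = 23; build tree by BST insertion.
Preorder traversal: [23, 14, 9, 25, 39]


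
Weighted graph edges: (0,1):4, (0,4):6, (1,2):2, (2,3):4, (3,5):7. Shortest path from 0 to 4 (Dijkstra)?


Dijkstra from 0:
Distances: {0: 0, 1: 4, 2: 6, 3: 10, 4: 6, 5: 17}
Shortest distance to 4 = 6, path = [0, 4]


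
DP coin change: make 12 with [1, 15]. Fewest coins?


dp[0]=0; dp[i]=1+min(dp[i-c] for c in coins)
...dp[7]=7, dp[8]=8, dp[9]=9, dp[10]=10, dp[11]=11, dp[12]=12
Minimum coins for 12 = 12


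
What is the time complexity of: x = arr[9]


Analysis: constant-time operation, no loop
Complexity: O(1)


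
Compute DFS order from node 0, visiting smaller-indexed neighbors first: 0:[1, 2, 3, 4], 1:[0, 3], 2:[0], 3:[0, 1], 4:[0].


DFS stack-based: start with [0]
Visit order: [0, 1, 3, 2, 4]


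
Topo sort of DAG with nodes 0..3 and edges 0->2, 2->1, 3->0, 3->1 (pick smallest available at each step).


Kahn's algorithm, process smallest node first
Order: [3, 0, 2, 1]


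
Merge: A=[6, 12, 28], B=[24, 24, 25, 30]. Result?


Compare heads, take smaller each step.
Merged: [6, 12, 24, 24, 25, 28, 30]


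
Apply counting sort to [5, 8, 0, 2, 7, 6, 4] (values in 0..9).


Count array: [1, 0, 1, 0, 1, 1, 1, 1, 1, 0]
Reconstruct: [0, 2, 4, 5, 6, 7, 8]


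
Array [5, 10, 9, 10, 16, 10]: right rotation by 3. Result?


Right rotate by 3: [10, 16, 10, 5, 10, 9]


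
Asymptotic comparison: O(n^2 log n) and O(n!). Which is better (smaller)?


n^2 log n grows slower than factorial
O(n^2 log n) is asymptotically smaller; O(n!) grows faster


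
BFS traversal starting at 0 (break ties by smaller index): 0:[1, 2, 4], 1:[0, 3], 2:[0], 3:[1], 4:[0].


BFS queue: start with [0]
Visit order: [0, 1, 2, 4, 3]


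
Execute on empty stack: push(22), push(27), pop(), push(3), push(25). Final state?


push(22) -> [22]
push(27) -> [22, 27]
pop() returns 27 -> [22]
push(3) -> [22, 3]
push(25) -> [22, 3, 25]
Final stack (bottom to top): [22, 3, 25]


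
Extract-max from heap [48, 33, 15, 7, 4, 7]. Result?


Max = 48
Replace root with last, heapify down
Resulting heap: [33, 7, 15, 7, 4]


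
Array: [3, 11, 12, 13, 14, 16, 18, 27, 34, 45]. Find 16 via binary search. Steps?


Search for 16:
[0,9] mid=4 arr[4]=14
[5,9] mid=7 arr[7]=27
[5,6] mid=5 arr[5]=16
Total: 3 comparisons


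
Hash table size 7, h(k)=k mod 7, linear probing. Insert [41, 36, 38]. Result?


Insertions: 41->slot 6; 36->slot 1; 38->slot 3
Table: [None, 36, None, 38, None, None, 41]


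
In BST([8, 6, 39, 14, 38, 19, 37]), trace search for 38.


BST root = 8
Search for 38: compare at each node
Path: [8, 39, 14, 38]


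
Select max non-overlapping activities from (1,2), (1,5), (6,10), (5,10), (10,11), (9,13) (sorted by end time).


Greedy: pick earliest-ending, then skip overlaps.
Selected (3 activities): [(1, 2), (6, 10), (10, 11)]


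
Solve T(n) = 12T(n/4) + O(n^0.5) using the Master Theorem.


a=12, b=4, c=0.5. log_4(12)=1.792 > c=0.5. Case 1: O(n^log_b(a)) = O(n^1.792)
Complexity: O(n^1.792)


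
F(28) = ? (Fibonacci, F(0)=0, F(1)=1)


F(n)=F(n-1)+F(n-2)
...F(26)=121393, F(27)=196418, F(28)=317811


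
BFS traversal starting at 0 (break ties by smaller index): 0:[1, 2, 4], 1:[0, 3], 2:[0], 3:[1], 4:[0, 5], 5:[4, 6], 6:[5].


BFS queue: start with [0]
Visit order: [0, 1, 2, 4, 3, 5, 6]


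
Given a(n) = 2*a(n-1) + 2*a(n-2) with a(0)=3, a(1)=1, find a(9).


Build bottom-up:
...a(7)=1048, a(8)=2864, a(9)=2*2864+2*1048=7824


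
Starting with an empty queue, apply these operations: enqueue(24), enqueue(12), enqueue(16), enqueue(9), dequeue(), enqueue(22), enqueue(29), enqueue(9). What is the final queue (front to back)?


enqueue(24) -> [24]
enqueue(12) -> [24, 12]
enqueue(16) -> [24, 12, 16]
enqueue(9) -> [24, 12, 16, 9]
dequeue() returns 24 -> [12, 16, 9]
enqueue(22) -> [12, 16, 9, 22]
enqueue(29) -> [12, 16, 9, 22, 29]
enqueue(9) -> [12, 16, 9, 22, 29, 9]
Final queue (front to back): [12, 16, 9, 22, 29, 9]


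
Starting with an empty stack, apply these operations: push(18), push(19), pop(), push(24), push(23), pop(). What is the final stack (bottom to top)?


push(18) -> [18]
push(19) -> [18, 19]
pop() returns 19 -> [18]
push(24) -> [18, 24]
push(23) -> [18, 24, 23]
pop() returns 23 -> [18, 24]
Final stack (bottom to top): [18, 24]


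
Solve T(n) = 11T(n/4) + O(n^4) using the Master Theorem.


a=11, b=4, c=4. log_4(11)=1.730 < c=4. Case 3: O(n^c) = O(n^4)
Complexity: O(n^4)


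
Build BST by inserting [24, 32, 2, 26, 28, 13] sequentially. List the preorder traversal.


Root = 24; build tree by BST insertion.
Preorder traversal: [24, 2, 13, 32, 26, 28]


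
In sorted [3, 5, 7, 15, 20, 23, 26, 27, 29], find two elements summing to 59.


Two pointers: lo=0, hi=8
No pair sums to 59


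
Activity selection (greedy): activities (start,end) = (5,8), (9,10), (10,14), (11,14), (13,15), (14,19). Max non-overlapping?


Greedy: pick earliest-ending, then skip overlaps.
Selected (4 activities): [(5, 8), (9, 10), (10, 14), (14, 19)]


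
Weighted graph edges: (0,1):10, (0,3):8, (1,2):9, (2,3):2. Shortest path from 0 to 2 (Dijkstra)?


Dijkstra from 0:
Distances: {0: 0, 1: 10, 2: 10, 3: 8}
Shortest distance to 2 = 10, path = [0, 3, 2]


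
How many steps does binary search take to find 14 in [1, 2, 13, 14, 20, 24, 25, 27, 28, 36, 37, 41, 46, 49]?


Search for 14:
[0,13] mid=6 arr[6]=25
[0,5] mid=2 arr[2]=13
[3,5] mid=4 arr[4]=20
[3,3] mid=3 arr[3]=14
Total: 4 comparisons


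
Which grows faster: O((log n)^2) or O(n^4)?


polylogarithmic grows slower than quartic
O((log n)^2) is asymptotically smaller; O(n^4) grows faster


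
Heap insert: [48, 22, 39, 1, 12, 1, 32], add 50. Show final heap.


Append 50: [48, 22, 39, 1, 12, 1, 32, 50]
Bubble up: swap idx 7(50) with idx 3(1); swap idx 3(50) with idx 1(22); swap idx 1(50) with idx 0(48)
Result: [50, 48, 39, 22, 12, 1, 32, 1]


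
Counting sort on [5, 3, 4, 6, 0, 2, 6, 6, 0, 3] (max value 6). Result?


Count array: [2, 0, 1, 2, 1, 1, 3]
Reconstruct: [0, 0, 2, 3, 3, 4, 5, 6, 6, 6]


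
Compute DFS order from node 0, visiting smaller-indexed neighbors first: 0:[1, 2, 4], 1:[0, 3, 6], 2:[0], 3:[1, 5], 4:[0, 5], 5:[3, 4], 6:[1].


DFS stack-based: start with [0]
Visit order: [0, 1, 3, 5, 4, 6, 2]


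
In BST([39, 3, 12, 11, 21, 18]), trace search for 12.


BST root = 39
Search for 12: compare at each node
Path: [39, 3, 12]


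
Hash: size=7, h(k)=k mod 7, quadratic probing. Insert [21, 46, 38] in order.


Insertions: 21->slot 0; 46->slot 4; 38->slot 3
Table: [21, None, None, 38, 46, None, None]


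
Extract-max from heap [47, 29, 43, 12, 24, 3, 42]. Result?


Max = 47
Replace root with last, heapify down
Resulting heap: [43, 29, 42, 12, 24, 3]


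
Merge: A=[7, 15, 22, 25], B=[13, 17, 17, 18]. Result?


Compare heads, take smaller each step.
Merged: [7, 13, 15, 17, 17, 18, 22, 25]


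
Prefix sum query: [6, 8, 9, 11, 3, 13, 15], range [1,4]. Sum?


Prefix sums: [0, 6, 14, 23, 34, 37, 50, 65]
Sum[1..4] = prefix[5] - prefix[1] = 37 - 6 = 31


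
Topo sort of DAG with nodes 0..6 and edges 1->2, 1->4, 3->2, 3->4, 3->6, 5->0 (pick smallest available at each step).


Kahn's algorithm, process smallest node first
Order: [1, 3, 2, 4, 5, 0, 6]


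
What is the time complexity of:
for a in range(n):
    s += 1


Per nesting level: O(n) = O(n)
Complexity: O(n)


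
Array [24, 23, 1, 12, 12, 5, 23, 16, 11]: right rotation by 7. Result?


Right rotate by 7: [1, 12, 12, 5, 23, 16, 11, 24, 23]


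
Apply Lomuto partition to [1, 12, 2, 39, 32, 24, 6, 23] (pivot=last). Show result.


Elements <= 23 go left of pivot.
Result: [1, 12, 2, 6, 23, 24, 39, 32], pivot at index 4


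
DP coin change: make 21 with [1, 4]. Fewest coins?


dp[0]=0; dp[i]=1+min(dp[i-c] for c in coins)
...dp[16]=4, dp[17]=5, dp[18]=6, dp[19]=7, dp[20]=5, dp[21]=6
Minimum coins for 21 = 6


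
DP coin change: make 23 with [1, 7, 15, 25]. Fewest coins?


dp[0]=0; dp[i]=1+min(dp[i-c] for c in coins)
...dp[18]=4, dp[19]=5, dp[20]=6, dp[21]=3, dp[22]=2, dp[23]=3
Minimum coins for 23 = 3


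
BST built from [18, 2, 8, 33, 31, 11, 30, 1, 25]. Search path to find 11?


BST root = 18
Search for 11: compare at each node
Path: [18, 2, 8, 11]


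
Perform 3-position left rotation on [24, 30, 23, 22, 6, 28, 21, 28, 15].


Left rotate by 3: [22, 6, 28, 21, 28, 15, 24, 30, 23]


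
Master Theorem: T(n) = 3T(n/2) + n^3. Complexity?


a=3, b=2, c=3. log_2(3)=1.585 < c=3. Case 3: O(n^c) = O(n^3)
Complexity: O(n^3)


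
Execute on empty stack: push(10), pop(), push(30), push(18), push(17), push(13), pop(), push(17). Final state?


push(10) -> [10]
pop() returns 10 -> []
push(30) -> [30]
push(18) -> [30, 18]
push(17) -> [30, 18, 17]
push(13) -> [30, 18, 17, 13]
pop() returns 13 -> [30, 18, 17]
push(17) -> [30, 18, 17, 17]
Final stack (bottom to top): [30, 18, 17, 17]


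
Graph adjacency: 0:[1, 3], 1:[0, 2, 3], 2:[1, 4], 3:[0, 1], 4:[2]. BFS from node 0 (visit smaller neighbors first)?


BFS queue: start with [0]
Visit order: [0, 1, 3, 2, 4]


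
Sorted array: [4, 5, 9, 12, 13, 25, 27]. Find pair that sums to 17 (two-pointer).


Two pointers: lo=0, hi=6
Found pair: (4, 13) summing to 17


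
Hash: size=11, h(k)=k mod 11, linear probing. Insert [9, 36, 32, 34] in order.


Insertions: 9->slot 9; 36->slot 3; 32->slot 10; 34->slot 1
Table: [None, 34, None, 36, None, None, None, None, None, 9, 32]


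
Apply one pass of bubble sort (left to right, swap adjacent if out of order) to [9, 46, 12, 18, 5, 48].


After one pass: [9, 12, 18, 5, 46, 48]


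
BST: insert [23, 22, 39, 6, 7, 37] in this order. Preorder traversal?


Root = 23; build tree by BST insertion.
Preorder traversal: [23, 22, 6, 7, 39, 37]


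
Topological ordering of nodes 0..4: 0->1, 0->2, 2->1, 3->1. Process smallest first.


Kahn's algorithm, process smallest node first
Order: [0, 2, 3, 1, 4]


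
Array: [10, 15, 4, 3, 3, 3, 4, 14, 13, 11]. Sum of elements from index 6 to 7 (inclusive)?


Prefix sums: [0, 10, 25, 29, 32, 35, 38, 42, 56, 69, 80]
Sum[6..7] = prefix[8] - prefix[6] = 56 - 38 = 18


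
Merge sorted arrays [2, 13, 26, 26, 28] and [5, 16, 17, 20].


Compare heads, take smaller each step.
Merged: [2, 5, 13, 16, 17, 20, 26, 26, 28]


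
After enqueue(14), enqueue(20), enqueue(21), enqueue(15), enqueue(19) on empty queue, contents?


enqueue(14) -> [14]
enqueue(20) -> [14, 20]
enqueue(21) -> [14, 20, 21]
enqueue(15) -> [14, 20, 21, 15]
enqueue(19) -> [14, 20, 21, 15, 19]
Final queue (front to back): [14, 20, 21, 15, 19]


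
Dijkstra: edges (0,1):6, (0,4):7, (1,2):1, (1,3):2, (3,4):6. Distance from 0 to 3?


Dijkstra from 0:
Distances: {0: 0, 1: 6, 2: 7, 3: 8, 4: 7}
Shortest distance to 3 = 8, path = [0, 1, 3]


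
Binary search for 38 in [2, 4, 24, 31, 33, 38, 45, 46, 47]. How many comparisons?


Search for 38:
[0,8] mid=4 arr[4]=33
[5,8] mid=6 arr[6]=45
[5,5] mid=5 arr[5]=38
Total: 3 comparisons


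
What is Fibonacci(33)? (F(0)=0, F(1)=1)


F(n)=F(n-1)+F(n-2)
...F(31)=1346269, F(32)=2178309, F(33)=3524578


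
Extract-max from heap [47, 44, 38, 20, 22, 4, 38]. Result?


Max = 47
Replace root with last, heapify down
Resulting heap: [44, 38, 38, 20, 22, 4]


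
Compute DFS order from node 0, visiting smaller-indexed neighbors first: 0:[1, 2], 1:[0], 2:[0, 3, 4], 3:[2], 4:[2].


DFS stack-based: start with [0]
Visit order: [0, 1, 2, 3, 4]


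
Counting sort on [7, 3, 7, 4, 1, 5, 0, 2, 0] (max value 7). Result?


Count array: [2, 1, 1, 1, 1, 1, 0, 2]
Reconstruct: [0, 0, 1, 2, 3, 4, 5, 7, 7]


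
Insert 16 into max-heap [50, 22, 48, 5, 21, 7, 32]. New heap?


Append 16: [50, 22, 48, 5, 21, 7, 32, 16]
Bubble up: swap idx 7(16) with idx 3(5)
Result: [50, 22, 48, 16, 21, 7, 32, 5]


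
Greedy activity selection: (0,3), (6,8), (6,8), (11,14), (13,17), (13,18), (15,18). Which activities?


Greedy: pick earliest-ending, then skip overlaps.
Selected (4 activities): [(0, 3), (6, 8), (11, 14), (15, 18)]


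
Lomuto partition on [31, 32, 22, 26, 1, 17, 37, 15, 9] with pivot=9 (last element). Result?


Elements <= 9 go left of pivot.
Result: [1, 9, 22, 26, 31, 17, 37, 15, 32], pivot at index 1


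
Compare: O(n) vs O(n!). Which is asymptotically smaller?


linear grows slower than factorial
O(n) is asymptotically smaller; O(n!) grows faster


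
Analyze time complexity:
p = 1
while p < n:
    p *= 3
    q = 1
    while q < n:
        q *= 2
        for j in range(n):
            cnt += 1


Per nesting level: O(log n) * O(log n) * O(n) = O(n (log n)^2)
Complexity: O(n (log n)^2)


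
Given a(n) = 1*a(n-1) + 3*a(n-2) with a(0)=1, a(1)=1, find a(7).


Build bottom-up:
...a(5)=40, a(6)=97, a(7)=1*97+3*40=217


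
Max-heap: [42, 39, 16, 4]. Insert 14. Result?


Append 14: [42, 39, 16, 4, 14]
Bubble up: no swaps needed
Result: [42, 39, 16, 4, 14]


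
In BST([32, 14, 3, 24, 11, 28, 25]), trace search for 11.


BST root = 32
Search for 11: compare at each node
Path: [32, 14, 3, 11]


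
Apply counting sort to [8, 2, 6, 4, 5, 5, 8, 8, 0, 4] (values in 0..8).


Count array: [1, 0, 1, 0, 2, 2, 1, 0, 3]
Reconstruct: [0, 2, 4, 4, 5, 5, 6, 8, 8, 8]


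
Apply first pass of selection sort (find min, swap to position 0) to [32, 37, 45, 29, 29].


After one pass: [29, 37, 45, 32, 29]


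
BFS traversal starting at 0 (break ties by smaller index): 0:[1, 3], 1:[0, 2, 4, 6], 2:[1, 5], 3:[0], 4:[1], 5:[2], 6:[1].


BFS queue: start with [0]
Visit order: [0, 1, 3, 2, 4, 6, 5]


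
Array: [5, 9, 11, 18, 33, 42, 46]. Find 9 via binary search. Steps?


Search for 9:
[0,6] mid=3 arr[3]=18
[0,2] mid=1 arr[1]=9
Total: 2 comparisons


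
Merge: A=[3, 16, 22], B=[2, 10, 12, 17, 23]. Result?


Compare heads, take smaller each step.
Merged: [2, 3, 10, 12, 16, 17, 22, 23]


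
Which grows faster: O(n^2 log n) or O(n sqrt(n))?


n^1.5 grows slower than n^2 log n
O(n sqrt(n)) is asymptotically smaller; O(n^2 log n) grows faster


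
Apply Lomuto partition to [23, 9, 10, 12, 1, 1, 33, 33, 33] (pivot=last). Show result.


Elements <= 33 go left of pivot.
Result: [23, 9, 10, 12, 1, 1, 33, 33, 33], pivot at index 8


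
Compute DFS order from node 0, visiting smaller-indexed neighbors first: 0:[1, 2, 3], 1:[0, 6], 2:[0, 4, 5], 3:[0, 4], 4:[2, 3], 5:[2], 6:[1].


DFS stack-based: start with [0]
Visit order: [0, 1, 6, 2, 4, 3, 5]


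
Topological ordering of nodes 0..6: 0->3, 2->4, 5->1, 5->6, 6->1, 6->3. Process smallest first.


Kahn's algorithm, process smallest node first
Order: [0, 2, 4, 5, 6, 1, 3]


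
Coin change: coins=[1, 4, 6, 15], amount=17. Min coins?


dp[0]=0; dp[i]=1+min(dp[i-c] for c in coins)
...dp[12]=2, dp[13]=3, dp[14]=3, dp[15]=1, dp[16]=2, dp[17]=3
Minimum coins for 17 = 3


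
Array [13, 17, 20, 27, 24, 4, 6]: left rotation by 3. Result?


Left rotate by 3: [27, 24, 4, 6, 13, 17, 20]


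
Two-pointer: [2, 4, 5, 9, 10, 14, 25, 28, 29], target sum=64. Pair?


Two pointers: lo=0, hi=8
No pair sums to 64


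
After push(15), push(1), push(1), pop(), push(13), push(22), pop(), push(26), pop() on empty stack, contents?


push(15) -> [15]
push(1) -> [15, 1]
push(1) -> [15, 1, 1]
pop() returns 1 -> [15, 1]
push(13) -> [15, 1, 13]
push(22) -> [15, 1, 13, 22]
pop() returns 22 -> [15, 1, 13]
push(26) -> [15, 1, 13, 26]
pop() returns 26 -> [15, 1, 13]
Final stack (bottom to top): [15, 1, 13]


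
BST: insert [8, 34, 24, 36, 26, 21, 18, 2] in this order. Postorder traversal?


Root = 8; build tree by BST insertion.
Postorder traversal: [2, 18, 21, 26, 24, 36, 34, 8]


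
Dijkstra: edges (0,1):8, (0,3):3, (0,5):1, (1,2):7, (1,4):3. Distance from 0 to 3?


Dijkstra from 0:
Distances: {0: 0, 1: 8, 2: 15, 3: 3, 4: 11, 5: 1}
Shortest distance to 3 = 3, path = [0, 3]


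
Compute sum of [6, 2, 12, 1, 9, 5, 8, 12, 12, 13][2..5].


Prefix sums: [0, 6, 8, 20, 21, 30, 35, 43, 55, 67, 80]
Sum[2..5] = prefix[6] - prefix[2] = 35 - 8 = 27


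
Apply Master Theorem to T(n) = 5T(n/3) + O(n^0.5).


a=5, b=3, c=0.5. log_3(5)=1.465 > c=0.5. Case 1: O(n^log_b(a)) = O(n^1.465)
Complexity: O(n^1.465)


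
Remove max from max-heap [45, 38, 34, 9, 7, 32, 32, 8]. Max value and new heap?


Max = 45
Replace root with last, heapify down
Resulting heap: [38, 9, 34, 8, 7, 32, 32]


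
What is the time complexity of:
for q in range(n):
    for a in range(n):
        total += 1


Per nesting level: O(n) * O(n) = O(n^2)
Complexity: O(n^2)


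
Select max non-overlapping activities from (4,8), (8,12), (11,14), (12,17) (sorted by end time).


Greedy: pick earliest-ending, then skip overlaps.
Selected (3 activities): [(4, 8), (8, 12), (12, 17)]


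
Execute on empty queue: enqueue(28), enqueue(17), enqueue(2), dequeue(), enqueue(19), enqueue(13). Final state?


enqueue(28) -> [28]
enqueue(17) -> [28, 17]
enqueue(2) -> [28, 17, 2]
dequeue() returns 28 -> [17, 2]
enqueue(19) -> [17, 2, 19]
enqueue(13) -> [17, 2, 19, 13]
Final queue (front to back): [17, 2, 19, 13]


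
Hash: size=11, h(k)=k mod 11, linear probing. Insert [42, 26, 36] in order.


Insertions: 42->slot 9; 26->slot 4; 36->slot 3
Table: [None, None, None, 36, 26, None, None, None, None, 42, None]


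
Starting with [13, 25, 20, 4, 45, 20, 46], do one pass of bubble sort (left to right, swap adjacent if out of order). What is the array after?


After one pass: [13, 20, 4, 25, 20, 45, 46]


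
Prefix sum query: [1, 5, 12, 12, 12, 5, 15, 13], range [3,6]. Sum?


Prefix sums: [0, 1, 6, 18, 30, 42, 47, 62, 75]
Sum[3..6] = prefix[7] - prefix[3] = 62 - 18 = 44


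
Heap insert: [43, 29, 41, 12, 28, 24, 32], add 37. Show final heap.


Append 37: [43, 29, 41, 12, 28, 24, 32, 37]
Bubble up: swap idx 7(37) with idx 3(12); swap idx 3(37) with idx 1(29)
Result: [43, 37, 41, 29, 28, 24, 32, 12]


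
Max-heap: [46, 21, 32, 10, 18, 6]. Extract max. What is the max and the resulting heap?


Max = 46
Replace root with last, heapify down
Resulting heap: [32, 21, 6, 10, 18]


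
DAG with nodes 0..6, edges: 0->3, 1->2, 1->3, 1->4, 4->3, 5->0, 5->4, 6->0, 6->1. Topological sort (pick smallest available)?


Kahn's algorithm, process smallest node first
Order: [5, 6, 0, 1, 2, 4, 3]


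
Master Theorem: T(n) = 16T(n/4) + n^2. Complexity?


a=16, b=4, c=2. log_4(16)=2 = c=2. Case 2: O(n^c log n) = O(n^2 log n)
Complexity: O(n^2 log n)


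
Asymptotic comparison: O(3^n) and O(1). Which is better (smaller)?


constant grows slower than exponential (base 3)
O(1) is asymptotically smaller; O(3^n) grows faster


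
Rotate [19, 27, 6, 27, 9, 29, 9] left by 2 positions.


Left rotate by 2: [6, 27, 9, 29, 9, 19, 27]


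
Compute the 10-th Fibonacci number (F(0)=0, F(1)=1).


F(n)=F(n-1)+F(n-2)
...F(8)=21, F(9)=34, F(10)=55


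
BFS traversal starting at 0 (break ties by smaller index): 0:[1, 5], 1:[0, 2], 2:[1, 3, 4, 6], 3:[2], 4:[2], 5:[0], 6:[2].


BFS queue: start with [0]
Visit order: [0, 1, 5, 2, 3, 4, 6]


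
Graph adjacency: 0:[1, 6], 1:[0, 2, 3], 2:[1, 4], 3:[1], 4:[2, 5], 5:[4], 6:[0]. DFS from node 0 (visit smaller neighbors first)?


DFS stack-based: start with [0]
Visit order: [0, 1, 2, 4, 5, 3, 6]


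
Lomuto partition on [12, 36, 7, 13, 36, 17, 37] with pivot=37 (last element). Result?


Elements <= 37 go left of pivot.
Result: [12, 36, 7, 13, 36, 17, 37], pivot at index 6


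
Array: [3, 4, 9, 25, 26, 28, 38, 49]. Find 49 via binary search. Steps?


Search for 49:
[0,7] mid=3 arr[3]=25
[4,7] mid=5 arr[5]=28
[6,7] mid=6 arr[6]=38
[7,7] mid=7 arr[7]=49
Total: 4 comparisons


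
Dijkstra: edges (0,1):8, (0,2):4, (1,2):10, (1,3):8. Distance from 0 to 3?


Dijkstra from 0:
Distances: {0: 0, 1: 8, 2: 4, 3: 16}
Shortest distance to 3 = 16, path = [0, 1, 3]


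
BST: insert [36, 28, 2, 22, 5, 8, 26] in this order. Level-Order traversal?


Root = 36; build tree by BST insertion.
Level-Order traversal: [36, 28, 2, 22, 5, 26, 8]


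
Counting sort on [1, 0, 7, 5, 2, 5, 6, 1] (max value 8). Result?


Count array: [1, 2, 1, 0, 0, 2, 1, 1, 0]
Reconstruct: [0, 1, 1, 2, 5, 5, 6, 7]


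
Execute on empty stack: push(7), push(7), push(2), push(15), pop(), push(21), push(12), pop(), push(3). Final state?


push(7) -> [7]
push(7) -> [7, 7]
push(2) -> [7, 7, 2]
push(15) -> [7, 7, 2, 15]
pop() returns 15 -> [7, 7, 2]
push(21) -> [7, 7, 2, 21]
push(12) -> [7, 7, 2, 21, 12]
pop() returns 12 -> [7, 7, 2, 21]
push(3) -> [7, 7, 2, 21, 3]
Final stack (bottom to top): [7, 7, 2, 21, 3]


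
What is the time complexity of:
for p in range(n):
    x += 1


Per nesting level: O(n) = O(n)
Complexity: O(n)


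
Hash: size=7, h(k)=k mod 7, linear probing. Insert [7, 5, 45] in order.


Insertions: 7->slot 0; 5->slot 5; 45->slot 3
Table: [7, None, None, 45, None, 5, None]


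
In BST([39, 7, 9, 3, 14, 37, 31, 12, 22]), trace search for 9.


BST root = 39
Search for 9: compare at each node
Path: [39, 7, 9]


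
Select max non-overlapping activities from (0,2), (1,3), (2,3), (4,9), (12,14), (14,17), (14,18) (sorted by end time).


Greedy: pick earliest-ending, then skip overlaps.
Selected (5 activities): [(0, 2), (2, 3), (4, 9), (12, 14), (14, 17)]


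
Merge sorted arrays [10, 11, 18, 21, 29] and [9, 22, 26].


Compare heads, take smaller each step.
Merged: [9, 10, 11, 18, 21, 22, 26, 29]


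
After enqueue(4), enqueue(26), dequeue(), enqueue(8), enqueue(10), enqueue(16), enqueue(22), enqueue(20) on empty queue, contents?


enqueue(4) -> [4]
enqueue(26) -> [4, 26]
dequeue() returns 4 -> [26]
enqueue(8) -> [26, 8]
enqueue(10) -> [26, 8, 10]
enqueue(16) -> [26, 8, 10, 16]
enqueue(22) -> [26, 8, 10, 16, 22]
enqueue(20) -> [26, 8, 10, 16, 22, 20]
Final queue (front to back): [26, 8, 10, 16, 22, 20]


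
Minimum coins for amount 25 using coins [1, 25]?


dp[0]=0; dp[i]=1+min(dp[i-c] for c in coins)
...dp[20]=20, dp[21]=21, dp[22]=22, dp[23]=23, dp[24]=24, dp[25]=1
Minimum coins for 25 = 1


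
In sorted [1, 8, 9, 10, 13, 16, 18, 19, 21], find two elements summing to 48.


Two pointers: lo=0, hi=8
No pair sums to 48


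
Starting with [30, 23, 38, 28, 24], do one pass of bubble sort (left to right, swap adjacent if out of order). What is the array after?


After one pass: [23, 30, 28, 24, 38]


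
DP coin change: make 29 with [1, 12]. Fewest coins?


dp[0]=0; dp[i]=1+min(dp[i-c] for c in coins)
...dp[24]=2, dp[25]=3, dp[26]=4, dp[27]=5, dp[28]=6, dp[29]=7
Minimum coins for 29 = 7


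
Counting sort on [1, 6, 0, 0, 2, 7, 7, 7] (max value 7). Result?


Count array: [2, 1, 1, 0, 0, 0, 1, 3]
Reconstruct: [0, 0, 1, 2, 6, 7, 7, 7]


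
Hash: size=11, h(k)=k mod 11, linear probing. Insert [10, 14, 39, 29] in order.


Insertions: 10->slot 10; 14->slot 3; 39->slot 6; 29->slot 7
Table: [None, None, None, 14, None, None, 39, 29, None, None, 10]


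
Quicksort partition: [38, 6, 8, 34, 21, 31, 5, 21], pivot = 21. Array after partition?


Elements <= 21 go left of pivot.
Result: [6, 8, 21, 5, 21, 31, 34, 38], pivot at index 4


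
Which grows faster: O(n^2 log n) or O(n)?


linear grows slower than n^2 log n
O(n) is asymptotically smaller; O(n^2 log n) grows faster


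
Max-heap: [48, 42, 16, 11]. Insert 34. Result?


Append 34: [48, 42, 16, 11, 34]
Bubble up: no swaps needed
Result: [48, 42, 16, 11, 34]


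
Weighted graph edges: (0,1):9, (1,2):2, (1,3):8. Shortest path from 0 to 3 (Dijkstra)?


Dijkstra from 0:
Distances: {0: 0, 1: 9, 2: 11, 3: 17}
Shortest distance to 3 = 17, path = [0, 1, 3]


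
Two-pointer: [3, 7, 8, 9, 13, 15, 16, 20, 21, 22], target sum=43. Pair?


Two pointers: lo=0, hi=9
Found pair: (21, 22) summing to 43


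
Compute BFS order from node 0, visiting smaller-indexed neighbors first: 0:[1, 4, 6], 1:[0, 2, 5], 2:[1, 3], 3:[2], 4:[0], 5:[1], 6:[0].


BFS queue: start with [0]
Visit order: [0, 1, 4, 6, 2, 5, 3]


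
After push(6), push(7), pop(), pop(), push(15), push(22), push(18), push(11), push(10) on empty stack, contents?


push(6) -> [6]
push(7) -> [6, 7]
pop() returns 7 -> [6]
pop() returns 6 -> []
push(15) -> [15]
push(22) -> [15, 22]
push(18) -> [15, 22, 18]
push(11) -> [15, 22, 18, 11]
push(10) -> [15, 22, 18, 11, 10]
Final stack (bottom to top): [15, 22, 18, 11, 10]


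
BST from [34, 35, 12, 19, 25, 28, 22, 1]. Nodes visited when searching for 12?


BST root = 34
Search for 12: compare at each node
Path: [34, 12]


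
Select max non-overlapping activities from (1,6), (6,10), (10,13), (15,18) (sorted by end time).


Greedy: pick earliest-ending, then skip overlaps.
Selected (4 activities): [(1, 6), (6, 10), (10, 13), (15, 18)]


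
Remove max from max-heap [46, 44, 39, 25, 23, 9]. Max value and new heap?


Max = 46
Replace root with last, heapify down
Resulting heap: [44, 25, 39, 9, 23]


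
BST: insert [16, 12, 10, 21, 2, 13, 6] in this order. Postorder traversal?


Root = 16; build tree by BST insertion.
Postorder traversal: [6, 2, 10, 13, 12, 21, 16]


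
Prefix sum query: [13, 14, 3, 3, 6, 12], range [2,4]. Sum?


Prefix sums: [0, 13, 27, 30, 33, 39, 51]
Sum[2..4] = prefix[5] - prefix[2] = 39 - 27 = 12


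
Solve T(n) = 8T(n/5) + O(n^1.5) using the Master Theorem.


a=8, b=5, c=1.5. log_5(8)=1.292 < c=1.5. Case 3: O(n^c) = O(n^1.500)
Complexity: O(n^1.500)


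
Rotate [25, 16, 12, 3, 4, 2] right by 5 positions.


Right rotate by 5: [16, 12, 3, 4, 2, 25]


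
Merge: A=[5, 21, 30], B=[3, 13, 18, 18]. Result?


Compare heads, take smaller each step.
Merged: [3, 5, 13, 18, 18, 21, 30]


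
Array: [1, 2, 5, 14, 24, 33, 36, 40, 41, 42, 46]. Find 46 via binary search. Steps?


Search for 46:
[0,10] mid=5 arr[5]=33
[6,10] mid=8 arr[8]=41
[9,10] mid=9 arr[9]=42
[10,10] mid=10 arr[10]=46
Total: 4 comparisons


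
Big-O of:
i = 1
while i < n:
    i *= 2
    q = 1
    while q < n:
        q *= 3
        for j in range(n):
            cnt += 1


Per nesting level: O(log n) * O(log n) * O(n) = O(n (log n)^2)
Complexity: O(n (log n)^2)


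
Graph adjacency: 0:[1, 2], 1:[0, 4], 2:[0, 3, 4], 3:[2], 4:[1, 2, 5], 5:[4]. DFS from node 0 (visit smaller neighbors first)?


DFS stack-based: start with [0]
Visit order: [0, 1, 4, 2, 3, 5]


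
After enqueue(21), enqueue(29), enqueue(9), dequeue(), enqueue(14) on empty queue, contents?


enqueue(21) -> [21]
enqueue(29) -> [21, 29]
enqueue(9) -> [21, 29, 9]
dequeue() returns 21 -> [29, 9]
enqueue(14) -> [29, 9, 14]
Final queue (front to back): [29, 9, 14]


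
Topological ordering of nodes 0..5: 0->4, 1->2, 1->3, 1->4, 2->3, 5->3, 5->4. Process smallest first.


Kahn's algorithm, process smallest node first
Order: [0, 1, 2, 5, 3, 4]


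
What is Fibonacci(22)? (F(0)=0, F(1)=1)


F(n)=F(n-1)+F(n-2)
...F(20)=6765, F(21)=10946, F(22)=17711


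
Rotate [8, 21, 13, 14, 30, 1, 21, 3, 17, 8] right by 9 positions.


Right rotate by 9: [21, 13, 14, 30, 1, 21, 3, 17, 8, 8]


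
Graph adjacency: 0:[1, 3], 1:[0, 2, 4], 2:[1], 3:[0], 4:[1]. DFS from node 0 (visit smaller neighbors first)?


DFS stack-based: start with [0]
Visit order: [0, 1, 2, 4, 3]


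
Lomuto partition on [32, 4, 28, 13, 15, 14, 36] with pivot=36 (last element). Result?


Elements <= 36 go left of pivot.
Result: [32, 4, 28, 13, 15, 14, 36], pivot at index 6


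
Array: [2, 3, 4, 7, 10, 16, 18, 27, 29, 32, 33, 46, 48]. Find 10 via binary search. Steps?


Search for 10:
[0,12] mid=6 arr[6]=18
[0,5] mid=2 arr[2]=4
[3,5] mid=4 arr[4]=10
Total: 3 comparisons


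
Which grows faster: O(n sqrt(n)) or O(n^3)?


n^1.5 grows slower than cubic
O(n sqrt(n)) is asymptotically smaller; O(n^3) grows faster


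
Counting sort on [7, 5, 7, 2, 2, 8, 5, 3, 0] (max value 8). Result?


Count array: [1, 0, 2, 1, 0, 2, 0, 2, 1]
Reconstruct: [0, 2, 2, 3, 5, 5, 7, 7, 8]


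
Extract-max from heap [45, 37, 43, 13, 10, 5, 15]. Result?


Max = 45
Replace root with last, heapify down
Resulting heap: [43, 37, 15, 13, 10, 5]


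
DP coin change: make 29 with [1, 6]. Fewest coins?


dp[0]=0; dp[i]=1+min(dp[i-c] for c in coins)
...dp[24]=4, dp[25]=5, dp[26]=6, dp[27]=7, dp[28]=8, dp[29]=9
Minimum coins for 29 = 9


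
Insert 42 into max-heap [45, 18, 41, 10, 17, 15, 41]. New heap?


Append 42: [45, 18, 41, 10, 17, 15, 41, 42]
Bubble up: swap idx 7(42) with idx 3(10); swap idx 3(42) with idx 1(18)
Result: [45, 42, 41, 18, 17, 15, 41, 10]


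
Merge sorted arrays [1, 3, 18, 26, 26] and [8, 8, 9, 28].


Compare heads, take smaller each step.
Merged: [1, 3, 8, 8, 9, 18, 26, 26, 28]


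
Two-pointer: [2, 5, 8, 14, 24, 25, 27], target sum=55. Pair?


Two pointers: lo=0, hi=6
No pair sums to 55


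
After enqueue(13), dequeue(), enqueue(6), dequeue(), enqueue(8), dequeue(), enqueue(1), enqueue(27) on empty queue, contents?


enqueue(13) -> [13]
dequeue() returns 13 -> []
enqueue(6) -> [6]
dequeue() returns 6 -> []
enqueue(8) -> [8]
dequeue() returns 8 -> []
enqueue(1) -> [1]
enqueue(27) -> [1, 27]
Final queue (front to back): [1, 27]


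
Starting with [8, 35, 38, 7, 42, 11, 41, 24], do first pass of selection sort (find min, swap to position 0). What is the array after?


After one pass: [7, 35, 38, 8, 42, 11, 41, 24]


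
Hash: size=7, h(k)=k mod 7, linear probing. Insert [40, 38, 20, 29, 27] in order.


Insertions: 40->slot 5; 38->slot 3; 20->slot 6; 29->slot 1; 27->slot 0
Table: [27, 29, None, 38, None, 40, 20]


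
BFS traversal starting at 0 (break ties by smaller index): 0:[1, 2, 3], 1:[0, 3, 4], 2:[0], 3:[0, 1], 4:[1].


BFS queue: start with [0]
Visit order: [0, 1, 2, 3, 4]


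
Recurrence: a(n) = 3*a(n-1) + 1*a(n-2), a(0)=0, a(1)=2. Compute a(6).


Build bottom-up:
...a(4)=66, a(5)=218, a(6)=3*218+1*66=720


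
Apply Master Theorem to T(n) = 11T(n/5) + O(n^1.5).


a=11, b=5, c=1.5. log_5(11)=1.490 < c=1.5. Case 3: O(n^c) = O(n^1.500)
Complexity: O(n^1.500)


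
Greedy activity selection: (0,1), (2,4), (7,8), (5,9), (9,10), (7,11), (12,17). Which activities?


Greedy: pick earliest-ending, then skip overlaps.
Selected (5 activities): [(0, 1), (2, 4), (7, 8), (9, 10), (12, 17)]


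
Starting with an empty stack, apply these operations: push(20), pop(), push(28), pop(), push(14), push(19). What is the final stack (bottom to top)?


push(20) -> [20]
pop() returns 20 -> []
push(28) -> [28]
pop() returns 28 -> []
push(14) -> [14]
push(19) -> [14, 19]
Final stack (bottom to top): [14, 19]


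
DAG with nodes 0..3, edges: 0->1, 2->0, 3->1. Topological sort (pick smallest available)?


Kahn's algorithm, process smallest node first
Order: [2, 0, 3, 1]


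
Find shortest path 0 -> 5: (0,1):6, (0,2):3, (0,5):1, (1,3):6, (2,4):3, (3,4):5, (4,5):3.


Dijkstra from 0:
Distances: {0: 0, 1: 6, 2: 3, 3: 9, 4: 4, 5: 1}
Shortest distance to 5 = 1, path = [0, 5]


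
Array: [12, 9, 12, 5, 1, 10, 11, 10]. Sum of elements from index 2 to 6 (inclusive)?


Prefix sums: [0, 12, 21, 33, 38, 39, 49, 60, 70]
Sum[2..6] = prefix[7] - prefix[2] = 60 - 21 = 39


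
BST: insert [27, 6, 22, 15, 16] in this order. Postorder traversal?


Root = 27; build tree by BST insertion.
Postorder traversal: [16, 15, 22, 6, 27]


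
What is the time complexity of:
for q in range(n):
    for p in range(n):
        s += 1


Per nesting level: O(n) * O(n) = O(n^2)
Complexity: O(n^2)


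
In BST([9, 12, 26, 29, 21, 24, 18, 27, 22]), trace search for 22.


BST root = 9
Search for 22: compare at each node
Path: [9, 12, 26, 21, 24, 22]


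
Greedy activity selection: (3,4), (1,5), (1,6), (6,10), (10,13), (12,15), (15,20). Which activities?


Greedy: pick earliest-ending, then skip overlaps.
Selected (4 activities): [(3, 4), (6, 10), (10, 13), (15, 20)]


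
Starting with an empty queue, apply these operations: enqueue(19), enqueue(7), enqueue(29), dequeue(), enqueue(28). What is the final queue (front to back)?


enqueue(19) -> [19]
enqueue(7) -> [19, 7]
enqueue(29) -> [19, 7, 29]
dequeue() returns 19 -> [7, 29]
enqueue(28) -> [7, 29, 28]
Final queue (front to back): [7, 29, 28]


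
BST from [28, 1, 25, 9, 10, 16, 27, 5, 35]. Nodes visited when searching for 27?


BST root = 28
Search for 27: compare at each node
Path: [28, 1, 25, 27]


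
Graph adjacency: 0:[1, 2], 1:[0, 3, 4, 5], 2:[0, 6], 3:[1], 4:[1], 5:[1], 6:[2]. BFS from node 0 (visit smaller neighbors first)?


BFS queue: start with [0]
Visit order: [0, 1, 2, 3, 4, 5, 6]


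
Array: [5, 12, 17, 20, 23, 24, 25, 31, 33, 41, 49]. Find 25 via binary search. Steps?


Search for 25:
[0,10] mid=5 arr[5]=24
[6,10] mid=8 arr[8]=33
[6,7] mid=6 arr[6]=25
Total: 3 comparisons


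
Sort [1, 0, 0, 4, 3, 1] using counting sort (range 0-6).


Count array: [2, 2, 0, 1, 1, 0, 0]
Reconstruct: [0, 0, 1, 1, 3, 4]


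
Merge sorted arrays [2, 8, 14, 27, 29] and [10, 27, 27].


Compare heads, take smaller each step.
Merged: [2, 8, 10, 14, 27, 27, 27, 29]


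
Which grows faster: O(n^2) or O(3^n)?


quadratic grows slower than exponential (base 3)
O(n^2) is asymptotically smaller; O(3^n) grows faster


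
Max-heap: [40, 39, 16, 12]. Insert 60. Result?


Append 60: [40, 39, 16, 12, 60]
Bubble up: swap idx 4(60) with idx 1(39); swap idx 1(60) with idx 0(40)
Result: [60, 40, 16, 12, 39]


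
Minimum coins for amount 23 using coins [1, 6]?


dp[0]=0; dp[i]=1+min(dp[i-c] for c in coins)
...dp[18]=3, dp[19]=4, dp[20]=5, dp[21]=6, dp[22]=7, dp[23]=8
Minimum coins for 23 = 8


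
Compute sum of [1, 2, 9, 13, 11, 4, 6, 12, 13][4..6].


Prefix sums: [0, 1, 3, 12, 25, 36, 40, 46, 58, 71]
Sum[4..6] = prefix[7] - prefix[4] = 46 - 25 = 21


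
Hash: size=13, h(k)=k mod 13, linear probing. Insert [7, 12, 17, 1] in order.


Insertions: 7->slot 7; 12->slot 12; 17->slot 4; 1->slot 1
Table: [None, 1, None, None, 17, None, None, 7, None, None, None, None, 12]


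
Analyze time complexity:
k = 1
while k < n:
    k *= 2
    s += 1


Per nesting level: O(log n) = O(log n)
Complexity: O(log n)


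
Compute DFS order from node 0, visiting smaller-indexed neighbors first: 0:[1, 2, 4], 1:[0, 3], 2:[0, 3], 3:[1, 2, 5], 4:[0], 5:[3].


DFS stack-based: start with [0]
Visit order: [0, 1, 3, 2, 5, 4]


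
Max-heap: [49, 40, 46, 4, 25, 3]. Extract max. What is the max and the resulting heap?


Max = 49
Replace root with last, heapify down
Resulting heap: [46, 40, 3, 4, 25]


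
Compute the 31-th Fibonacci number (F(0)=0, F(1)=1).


F(n)=F(n-1)+F(n-2)
...F(29)=514229, F(30)=832040, F(31)=1346269


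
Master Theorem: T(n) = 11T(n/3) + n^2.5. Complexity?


a=11, b=3, c=2.5. log_3(11)=2.183 < c=2.5. Case 3: O(n^c) = O(n^2.500)
Complexity: O(n^2.500)


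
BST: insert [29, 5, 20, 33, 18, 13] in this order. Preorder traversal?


Root = 29; build tree by BST insertion.
Preorder traversal: [29, 5, 20, 18, 13, 33]


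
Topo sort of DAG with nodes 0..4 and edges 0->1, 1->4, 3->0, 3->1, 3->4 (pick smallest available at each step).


Kahn's algorithm, process smallest node first
Order: [2, 3, 0, 1, 4]


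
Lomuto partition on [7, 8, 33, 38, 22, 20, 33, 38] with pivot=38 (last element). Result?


Elements <= 38 go left of pivot.
Result: [7, 8, 33, 38, 22, 20, 33, 38], pivot at index 7


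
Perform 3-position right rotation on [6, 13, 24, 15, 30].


Right rotate by 3: [24, 15, 30, 6, 13]


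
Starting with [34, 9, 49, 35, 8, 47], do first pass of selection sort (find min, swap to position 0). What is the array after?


After one pass: [8, 9, 49, 35, 34, 47]


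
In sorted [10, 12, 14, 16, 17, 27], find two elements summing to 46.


Two pointers: lo=0, hi=5
No pair sums to 46


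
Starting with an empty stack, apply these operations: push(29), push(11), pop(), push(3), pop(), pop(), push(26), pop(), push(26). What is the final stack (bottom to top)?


push(29) -> [29]
push(11) -> [29, 11]
pop() returns 11 -> [29]
push(3) -> [29, 3]
pop() returns 3 -> [29]
pop() returns 29 -> []
push(26) -> [26]
pop() returns 26 -> []
push(26) -> [26]
Final stack (bottom to top): [26]


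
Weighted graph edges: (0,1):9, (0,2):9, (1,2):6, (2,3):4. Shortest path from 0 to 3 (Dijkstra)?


Dijkstra from 0:
Distances: {0: 0, 1: 9, 2: 9, 3: 13}
Shortest distance to 3 = 13, path = [0, 2, 3]


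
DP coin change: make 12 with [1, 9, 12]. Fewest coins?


dp[0]=0; dp[i]=1+min(dp[i-c] for c in coins)
...dp[7]=7, dp[8]=8, dp[9]=1, dp[10]=2, dp[11]=3, dp[12]=1
Minimum coins for 12 = 1


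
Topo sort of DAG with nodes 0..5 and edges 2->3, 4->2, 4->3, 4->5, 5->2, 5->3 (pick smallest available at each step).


Kahn's algorithm, process smallest node first
Order: [0, 1, 4, 5, 2, 3]


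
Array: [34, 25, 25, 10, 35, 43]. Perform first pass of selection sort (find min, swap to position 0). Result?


After one pass: [10, 25, 25, 34, 35, 43]


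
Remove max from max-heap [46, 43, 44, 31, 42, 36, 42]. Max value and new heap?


Max = 46
Replace root with last, heapify down
Resulting heap: [44, 43, 42, 31, 42, 36]


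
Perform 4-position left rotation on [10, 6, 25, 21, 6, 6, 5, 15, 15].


Left rotate by 4: [6, 6, 5, 15, 15, 10, 6, 25, 21]


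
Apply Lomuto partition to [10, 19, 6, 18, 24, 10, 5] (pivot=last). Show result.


Elements <= 5 go left of pivot.
Result: [5, 19, 6, 18, 24, 10, 10], pivot at index 0


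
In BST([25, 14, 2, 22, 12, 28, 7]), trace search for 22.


BST root = 25
Search for 22: compare at each node
Path: [25, 14, 22]


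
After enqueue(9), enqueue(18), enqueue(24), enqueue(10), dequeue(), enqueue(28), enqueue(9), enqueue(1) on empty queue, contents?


enqueue(9) -> [9]
enqueue(18) -> [9, 18]
enqueue(24) -> [9, 18, 24]
enqueue(10) -> [9, 18, 24, 10]
dequeue() returns 9 -> [18, 24, 10]
enqueue(28) -> [18, 24, 10, 28]
enqueue(9) -> [18, 24, 10, 28, 9]
enqueue(1) -> [18, 24, 10, 28, 9, 1]
Final queue (front to back): [18, 24, 10, 28, 9, 1]


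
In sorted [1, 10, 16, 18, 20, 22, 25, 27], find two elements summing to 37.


Two pointers: lo=0, hi=7
Found pair: (10, 27) summing to 37


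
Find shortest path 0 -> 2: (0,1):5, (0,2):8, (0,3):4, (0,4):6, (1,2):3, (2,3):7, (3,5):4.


Dijkstra from 0:
Distances: {0: 0, 1: 5, 2: 8, 3: 4, 4: 6, 5: 8}
Shortest distance to 2 = 8, path = [0, 2]
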